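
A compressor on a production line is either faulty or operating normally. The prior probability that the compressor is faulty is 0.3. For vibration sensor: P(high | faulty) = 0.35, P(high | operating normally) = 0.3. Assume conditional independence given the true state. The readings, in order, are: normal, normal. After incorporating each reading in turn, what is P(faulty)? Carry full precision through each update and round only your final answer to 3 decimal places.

0.270

After 'normal': P(faulty) = 0.65·0.3000 / (0.65·0.3000 + 0.7·0.7000) ≈ 0.2847
After 'normal': P(faulty) = 0.65·0.2847 / (0.65·0.2847 + 0.7·0.7153) ≈ 0.2698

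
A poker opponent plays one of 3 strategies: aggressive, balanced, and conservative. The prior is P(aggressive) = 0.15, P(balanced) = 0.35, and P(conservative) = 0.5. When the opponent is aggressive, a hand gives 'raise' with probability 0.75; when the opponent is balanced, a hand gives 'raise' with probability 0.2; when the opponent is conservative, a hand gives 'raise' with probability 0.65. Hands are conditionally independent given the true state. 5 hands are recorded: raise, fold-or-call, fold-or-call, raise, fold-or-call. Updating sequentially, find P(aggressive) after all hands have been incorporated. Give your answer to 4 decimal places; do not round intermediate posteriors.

0.0751

After 'raise': normaliser = 0.75·0.1500 + 0.2·0.3500 + 0.65·0.5000; P(aggressive) ≈ 0.2217, P(balanced) ≈ 0.1379, P(conservative) ≈ 0.6404
After 'fold-or-call': normaliser = 0.25·0.2217 + 0.8·0.1379 + 0.35·0.6404; P(aggressive) ≈ 0.1421, P(balanced) ≈ 0.2830, P(conservative) ≈ 0.5749
After 'fold-or-call': normaliser = 0.25·0.1421 + 0.8·0.2830 + 0.35·0.5749; P(aggressive) ≈ 0.0767, P(balanced) ≈ 0.4888, P(conservative) ≈ 0.4344
After 'raise': normaliser = 0.75·0.0767 + 0.2·0.4888 + 0.65·0.4344; P(aggressive) ≈ 0.1315, P(balanced) ≈ 0.2234, P(conservative) ≈ 0.6452
After 'fold-or-call': normaliser = 0.25·0.1315 + 0.8·0.2234 + 0.35·0.6452; P(aggressive) ≈ 0.0751, P(balanced) ≈ 0.4086, P(conservative) ≈ 0.5163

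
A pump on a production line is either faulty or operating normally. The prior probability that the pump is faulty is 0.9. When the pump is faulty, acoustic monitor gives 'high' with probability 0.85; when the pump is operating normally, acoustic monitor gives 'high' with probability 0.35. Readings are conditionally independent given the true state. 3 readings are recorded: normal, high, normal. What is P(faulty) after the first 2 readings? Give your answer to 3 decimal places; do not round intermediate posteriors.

After 'normal': P(faulty) = 0.15·0.9000 / (0.15·0.9000 + 0.65·0.1000) ≈ 0.6750
After 'high': P(faulty) = 0.85·0.6750 / (0.85·0.6750 + 0.35·0.3250) ≈ 0.8345

0.835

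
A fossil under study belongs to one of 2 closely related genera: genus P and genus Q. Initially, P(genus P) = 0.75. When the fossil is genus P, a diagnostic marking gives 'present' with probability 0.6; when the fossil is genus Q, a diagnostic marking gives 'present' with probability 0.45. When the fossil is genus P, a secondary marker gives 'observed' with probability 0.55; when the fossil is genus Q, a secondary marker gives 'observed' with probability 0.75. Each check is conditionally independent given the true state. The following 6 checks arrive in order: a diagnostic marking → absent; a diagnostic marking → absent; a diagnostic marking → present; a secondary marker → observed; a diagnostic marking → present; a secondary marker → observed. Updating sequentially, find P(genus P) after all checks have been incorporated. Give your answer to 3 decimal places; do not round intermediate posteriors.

After a diagnostic marking='absent': P(genus P) = 0.4·0.7500 / (0.4·0.7500 + 0.55·0.2500) ≈ 0.6857
After a diagnostic marking='absent': P(genus P) = 0.4·0.6857 / (0.4·0.6857 + 0.55·0.3143) ≈ 0.6134
After a diagnostic marking='present': P(genus P) = 0.6·0.6134 / (0.6·0.6134 + 0.45·0.3866) ≈ 0.6790
After a secondary marker='observed': P(genus P) = 0.55·0.6790 / (0.55·0.6790 + 0.75·0.3210) ≈ 0.6081
After a diagnostic marking='present': P(genus P) = 0.6·0.6081 / (0.6·0.6081 + 0.45·0.3919) ≈ 0.6741
After a secondary marker='observed': P(genus P) = 0.55·0.6741 / (0.55·0.6741 + 0.75·0.3259) ≈ 0.6027

0.603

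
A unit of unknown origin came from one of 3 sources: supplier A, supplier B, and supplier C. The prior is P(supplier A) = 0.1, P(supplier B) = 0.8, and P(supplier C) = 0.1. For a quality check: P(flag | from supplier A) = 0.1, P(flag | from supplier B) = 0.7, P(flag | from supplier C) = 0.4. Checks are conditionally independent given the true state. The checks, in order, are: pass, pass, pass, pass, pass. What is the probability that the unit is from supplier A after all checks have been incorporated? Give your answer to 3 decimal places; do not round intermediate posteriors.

Each posterior becomes the prior for the next update.
After 'pass': normaliser = 0.9·0.1000 + 0.3·0.8000 + 0.6·0.1000; P(supplier A) ≈ 0.2308, P(supplier B) ≈ 0.6154, P(supplier C) ≈ 0.1538
After 'pass': normaliser = 0.9·0.2308 + 0.3·0.6154 + 0.6·0.1538; P(supplier A) ≈ 0.4286, P(supplier B) ≈ 0.3810, P(supplier C) ≈ 0.1905
After 'pass': normaliser = 0.9·0.4286 + 0.3·0.3810 + 0.6·0.1905; P(supplier A) ≈ 0.6279, P(supplier B) ≈ 0.1860, P(supplier C) ≈ 0.1860
After 'pass': normaliser = 0.9·0.6279 + 0.3·0.1860 + 0.6·0.1860; P(supplier A) ≈ 0.7714, P(supplier B) ≈ 0.0762, P(supplier C) ≈ 0.1524
After 'pass': normaliser = 0.9·0.7714 + 0.3·0.0762 + 0.6·0.1524; P(supplier A) ≈ 0.8587, P(supplier B) ≈ 0.0283, P(supplier C) ≈ 0.1131

0.859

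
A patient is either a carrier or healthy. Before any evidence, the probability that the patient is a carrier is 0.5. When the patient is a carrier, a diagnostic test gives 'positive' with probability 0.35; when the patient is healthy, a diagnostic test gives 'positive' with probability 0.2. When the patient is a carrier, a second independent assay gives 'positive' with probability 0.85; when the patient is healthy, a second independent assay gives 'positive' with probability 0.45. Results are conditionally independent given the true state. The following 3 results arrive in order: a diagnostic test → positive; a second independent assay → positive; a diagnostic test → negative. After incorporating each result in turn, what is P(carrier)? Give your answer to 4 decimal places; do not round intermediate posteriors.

0.7287

After a diagnostic test='positive': P(carrier) = 0.35·0.5000 / (0.35·0.5000 + 0.2·0.5000) ≈ 0.6364
After a second independent assay='positive': P(carrier) = 0.85·0.6364 / (0.85·0.6364 + 0.45·0.3636) ≈ 0.7677
After a diagnostic test='negative': P(carrier) = 0.65·0.7677 / (0.65·0.7677 + 0.8·0.2323) ≈ 0.7287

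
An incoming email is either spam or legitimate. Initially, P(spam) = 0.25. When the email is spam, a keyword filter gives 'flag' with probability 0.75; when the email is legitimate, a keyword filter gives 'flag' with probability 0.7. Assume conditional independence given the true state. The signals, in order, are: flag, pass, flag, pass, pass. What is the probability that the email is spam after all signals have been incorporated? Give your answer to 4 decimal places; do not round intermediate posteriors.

After 'flag': P(spam) = 0.75·0.2500 / (0.75·0.2500 + 0.7·0.7500) ≈ 0.2632
After 'pass': P(spam) = 0.25·0.2632 / (0.25·0.2632 + 0.3·0.7368) ≈ 0.2294
After 'flag': P(spam) = 0.75·0.2294 / (0.75·0.2294 + 0.7·0.7706) ≈ 0.2418
After 'pass': P(spam) = 0.25·0.2418 / (0.25·0.2418 + 0.3·0.7582) ≈ 0.2099
After 'pass': P(spam) = 0.25·0.2099 / (0.25·0.2099 + 0.3·0.7901) ≈ 0.1813

0.1813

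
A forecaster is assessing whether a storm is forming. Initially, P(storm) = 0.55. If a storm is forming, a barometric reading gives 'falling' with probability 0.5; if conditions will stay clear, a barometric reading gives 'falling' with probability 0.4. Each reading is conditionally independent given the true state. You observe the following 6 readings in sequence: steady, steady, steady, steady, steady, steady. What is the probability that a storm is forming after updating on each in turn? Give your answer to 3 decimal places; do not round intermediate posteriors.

Apply Bayes' rule sequentially, carrying P(storm) forward.
After 'steady': P(storm) = 0.5·0.5500 / (0.5·0.5500 + 0.6·0.4500) ≈ 0.5046
After 'steady': P(storm) = 0.5·0.5046 / (0.5·0.5046 + 0.6·0.4954) ≈ 0.4591
After 'steady': P(storm) = 0.5·0.4591 / (0.5·0.4591 + 0.6·0.5409) ≈ 0.4143
After 'steady': P(storm) = 0.5·0.4143 / (0.5·0.4143 + 0.6·0.5857) ≈ 0.3708
After 'steady': P(storm) = 0.5·0.3708 / (0.5·0.3708 + 0.6·0.6292) ≈ 0.3294
After 'steady': P(storm) = 0.5·0.3294 / (0.5·0.3294 + 0.6·0.6706) ≈ 0.2904

0.290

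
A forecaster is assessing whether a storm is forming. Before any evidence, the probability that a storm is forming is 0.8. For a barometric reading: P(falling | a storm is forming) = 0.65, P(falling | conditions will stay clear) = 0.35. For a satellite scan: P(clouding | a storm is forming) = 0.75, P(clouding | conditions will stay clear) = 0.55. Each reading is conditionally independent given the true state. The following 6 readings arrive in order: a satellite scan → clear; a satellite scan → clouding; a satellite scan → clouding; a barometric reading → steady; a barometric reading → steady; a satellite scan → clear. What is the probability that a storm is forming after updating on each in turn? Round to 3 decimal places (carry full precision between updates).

After a satellite scan='clear': P(storm) = 0.25·0.8000 / (0.25·0.8000 + 0.45·0.2000) ≈ 0.6897
After a satellite scan='clouding': P(storm) = 0.75·0.6897 / (0.75·0.6897 + 0.55·0.3103) ≈ 0.7519
After a satellite scan='clouding': P(storm) = 0.75·0.7519 / (0.75·0.7519 + 0.55·0.2481) ≈ 0.8052
After a barometric reading='steady': P(storm) = 0.35·0.8052 / (0.35·0.8052 + 0.65·0.1948) ≈ 0.6899
After a barometric reading='steady': P(storm) = 0.35·0.6899 / (0.35·0.6899 + 0.65·0.3101) ≈ 0.5451
After a satellite scan='clear': P(storm) = 0.25·0.5451 / (0.25·0.5451 + 0.45·0.4549) ≈ 0.3996

0.400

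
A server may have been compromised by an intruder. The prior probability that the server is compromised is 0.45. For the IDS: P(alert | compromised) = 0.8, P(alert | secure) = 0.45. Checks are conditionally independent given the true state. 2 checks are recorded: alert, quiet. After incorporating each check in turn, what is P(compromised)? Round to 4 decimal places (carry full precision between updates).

Each posterior becomes the prior for the next update.
After 'alert': P(compromised) = 0.8·0.4500 / (0.8·0.4500 + 0.45·0.5500) ≈ 0.5926
After 'quiet': P(compromised) = 0.2·0.5926 / (0.2·0.5926 + 0.55·0.4074) ≈ 0.3459

0.3459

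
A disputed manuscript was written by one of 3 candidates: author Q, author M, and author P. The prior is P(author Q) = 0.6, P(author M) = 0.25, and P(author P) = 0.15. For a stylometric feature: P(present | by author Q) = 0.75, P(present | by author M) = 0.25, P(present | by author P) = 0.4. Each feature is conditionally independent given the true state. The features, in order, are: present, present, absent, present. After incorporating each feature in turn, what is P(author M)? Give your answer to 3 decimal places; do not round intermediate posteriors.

0.041

After 'present': normaliser = 0.75·0.6000 + 0.25·0.2500 + 0.4·0.1500; P(author Q) ≈ 0.7860, P(author M) ≈ 0.1092, P(author P) ≈ 0.1048
After 'present': normaliser = 0.75·0.7860 + 0.25·0.1092 + 0.4·0.1048; P(author Q) ≈ 0.8949, P(author M) ≈ 0.0414, P(author P) ≈ 0.0636
After 'absent': normaliser = 0.25·0.8949 + 0.75·0.0414 + 0.6·0.0636; P(author Q) ≈ 0.7636, P(author M) ≈ 0.1061, P(author P) ≈ 0.1303
After 'present': normaliser = 0.75·0.7636 + 0.25·0.1061 + 0.4·0.1303; P(author Q) ≈ 0.8793, P(author M) ≈ 0.0407, P(author P) ≈ 0.0800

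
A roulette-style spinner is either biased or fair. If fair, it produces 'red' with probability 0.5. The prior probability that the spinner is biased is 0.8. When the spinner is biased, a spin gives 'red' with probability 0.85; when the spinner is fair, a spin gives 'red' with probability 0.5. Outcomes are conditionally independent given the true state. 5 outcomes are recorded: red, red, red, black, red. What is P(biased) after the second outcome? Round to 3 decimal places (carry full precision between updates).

After 'red': P(biased) = 0.85·0.8000 / (0.85·0.8000 + 0.5·0.2000) ≈ 0.8718
After 'red': P(biased) = 0.85·0.8718 / (0.85·0.8718 + 0.5·0.1282) ≈ 0.9204

0.920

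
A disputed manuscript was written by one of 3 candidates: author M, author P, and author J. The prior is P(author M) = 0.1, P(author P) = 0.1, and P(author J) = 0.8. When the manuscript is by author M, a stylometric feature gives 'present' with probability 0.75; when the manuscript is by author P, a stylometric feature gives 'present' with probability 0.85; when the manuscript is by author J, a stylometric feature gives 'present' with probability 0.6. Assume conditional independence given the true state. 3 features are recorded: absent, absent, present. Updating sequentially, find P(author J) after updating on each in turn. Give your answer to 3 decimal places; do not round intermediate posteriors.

After 'absent': normaliser = 0.25·0.1000 + 0.15·0.1000 + 0.4·0.8000; P(author M) ≈ 0.0694, P(author P) ≈ 0.0417, P(author J) ≈ 0.8889
After 'absent': normaliser = 0.25·0.0694 + 0.15·0.0417 + 0.4·0.8889; P(author M) ≈ 0.0458, P(author P) ≈ 0.0165, P(author J) ≈ 0.9377
After 'present': normaliser = 0.75·0.0458 + 0.85·0.0165 + 0.6·0.9377; P(author M) ≈ 0.0562, P(author P) ≈ 0.0229, P(author J) ≈ 0.9209

0.921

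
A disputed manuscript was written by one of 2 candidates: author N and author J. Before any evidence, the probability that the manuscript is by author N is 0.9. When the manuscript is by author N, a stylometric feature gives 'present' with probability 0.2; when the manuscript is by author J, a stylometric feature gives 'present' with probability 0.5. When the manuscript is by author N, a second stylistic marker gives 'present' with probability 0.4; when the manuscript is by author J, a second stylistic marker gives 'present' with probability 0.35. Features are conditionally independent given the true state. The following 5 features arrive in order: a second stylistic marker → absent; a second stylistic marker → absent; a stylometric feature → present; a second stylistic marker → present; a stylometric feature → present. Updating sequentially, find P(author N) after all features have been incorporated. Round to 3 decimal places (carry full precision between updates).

After a second stylistic marker='absent': P(author N) = 0.6·0.9000 / (0.6·0.9000 + 0.65·0.1000) ≈ 0.8926
After a second stylistic marker='absent': P(author N) = 0.6·0.8926 / (0.6·0.8926 + 0.65·0.1074) ≈ 0.8846
After a stylometric feature='present': P(author N) = 0.2·0.8846 / (0.2·0.8846 + 0.5·0.1154) ≈ 0.7541
After a second stylistic marker='present': P(author N) = 0.4·0.7541 / (0.4·0.7541 + 0.35·0.2459) ≈ 0.7781
After a stylometric feature='present': P(author N) = 0.2·0.7781 / (0.2·0.7781 + 0.5·0.2219) ≈ 0.5837

0.584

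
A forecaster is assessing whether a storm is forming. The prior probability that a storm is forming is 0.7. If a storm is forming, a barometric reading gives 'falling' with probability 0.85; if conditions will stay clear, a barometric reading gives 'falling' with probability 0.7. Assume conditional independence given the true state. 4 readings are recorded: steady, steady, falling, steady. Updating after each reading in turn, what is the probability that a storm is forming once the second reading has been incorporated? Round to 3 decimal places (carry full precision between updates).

0.368

Apply Bayes' rule sequentially, carrying P(storm) forward.
After 'steady': P(storm) = 0.15·0.7000 / (0.15·0.7000 + 0.3·0.3000) ≈ 0.5385
After 'steady': P(storm) = 0.15·0.5385 / (0.15·0.5385 + 0.3·0.4615) ≈ 0.3684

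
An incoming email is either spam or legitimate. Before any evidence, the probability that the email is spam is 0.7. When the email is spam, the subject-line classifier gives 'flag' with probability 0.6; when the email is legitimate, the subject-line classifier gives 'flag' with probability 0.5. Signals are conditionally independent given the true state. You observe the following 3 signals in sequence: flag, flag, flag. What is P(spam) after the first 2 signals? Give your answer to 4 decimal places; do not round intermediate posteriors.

Apply Bayes' rule sequentially, carrying P(spam) forward.
After 'flag': P(spam) = 0.6·0.7000 / (0.6·0.7000 + 0.5·0.3000) ≈ 0.7368
After 'flag': P(spam) = 0.6·0.7368 / (0.6·0.7368 + 0.5·0.2632) ≈ 0.7706

0.7706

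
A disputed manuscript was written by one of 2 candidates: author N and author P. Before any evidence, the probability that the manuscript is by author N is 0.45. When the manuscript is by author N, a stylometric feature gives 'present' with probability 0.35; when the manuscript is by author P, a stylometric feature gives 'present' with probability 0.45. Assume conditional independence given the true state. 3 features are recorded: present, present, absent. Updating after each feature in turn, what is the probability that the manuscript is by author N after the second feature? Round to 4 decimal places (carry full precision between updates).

Each posterior becomes the prior for the next update.
After 'present': P(author N) = 0.35·0.4500 / (0.35·0.4500 + 0.45·0.5500) ≈ 0.3889
After 'present': P(author N) = 0.35·0.3889 / (0.35·0.3889 + 0.45·0.6111) ≈ 0.3311

0.3311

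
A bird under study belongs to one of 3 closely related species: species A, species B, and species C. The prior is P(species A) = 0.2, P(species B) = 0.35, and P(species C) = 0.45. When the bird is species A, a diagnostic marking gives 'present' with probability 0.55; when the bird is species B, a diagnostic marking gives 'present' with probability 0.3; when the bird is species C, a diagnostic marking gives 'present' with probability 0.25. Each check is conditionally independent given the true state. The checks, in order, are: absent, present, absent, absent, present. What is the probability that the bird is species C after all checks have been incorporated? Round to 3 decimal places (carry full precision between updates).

After 'absent': normaliser = 0.45·0.2000 + 0.7·0.3500 + 0.75·0.4500; P(species A) ≈ 0.1338, P(species B) ≈ 0.3643, P(species C) ≈ 0.5019
After 'present': normaliser = 0.55·0.1338 + 0.3·0.3643 + 0.25·0.5019; P(species A) ≈ 0.2387, P(species B) ≈ 0.3544, P(species C) ≈ 0.4069
After 'absent': normaliser = 0.45·0.2387 + 0.7·0.3544 + 0.75·0.4069; P(species A) ≈ 0.1626, P(species B) ≈ 0.3755, P(species C) ≈ 0.4619
After 'absent': normaliser = 0.45·0.1626 + 0.7·0.3755 + 0.75·0.4619; P(species A) ≈ 0.1072, P(species B) ≈ 0.3852, P(species C) ≈ 0.5076
After 'present': normaliser = 0.55·0.1072 + 0.3·0.3852 + 0.25·0.5076; P(species A) ≈ 0.1956, P(species B) ≈ 0.3834, P(species C) ≈ 0.4210

0.421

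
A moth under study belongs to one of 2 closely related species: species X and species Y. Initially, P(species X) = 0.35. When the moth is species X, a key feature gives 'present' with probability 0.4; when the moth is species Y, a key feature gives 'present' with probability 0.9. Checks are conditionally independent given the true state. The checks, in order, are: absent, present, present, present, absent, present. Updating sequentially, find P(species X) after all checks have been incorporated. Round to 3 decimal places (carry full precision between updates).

After 'absent': P(species X) = 0.6·0.3500 / (0.6·0.3500 + 0.1·0.6500) ≈ 0.7636
After 'present': P(species X) = 0.4·0.7636 / (0.4·0.7636 + 0.9·0.2364) ≈ 0.5895
After 'present': P(species X) = 0.4·0.5895 / (0.4·0.5895 + 0.9·0.4105) ≈ 0.3896
After 'present': P(species X) = 0.4·0.3896 / (0.4·0.3896 + 0.9·0.6104) ≈ 0.2210
After 'absent': P(species X) = 0.6·0.2210 / (0.6·0.2210 + 0.1·0.7790) ≈ 0.6299
After 'present': P(species X) = 0.4·0.6299 / (0.4·0.6299 + 0.9·0.3701) ≈ 0.4306

0.431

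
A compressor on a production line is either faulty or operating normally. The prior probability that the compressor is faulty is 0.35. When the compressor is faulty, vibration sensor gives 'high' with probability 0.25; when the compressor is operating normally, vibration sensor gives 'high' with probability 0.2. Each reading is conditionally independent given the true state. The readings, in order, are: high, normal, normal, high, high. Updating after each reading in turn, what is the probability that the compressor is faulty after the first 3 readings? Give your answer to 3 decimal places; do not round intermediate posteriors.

After 'high': P(faulty) = 0.25·0.3500 / (0.25·0.3500 + 0.2·0.6500) ≈ 0.4023
After 'normal': P(faulty) = 0.75·0.4023 / (0.75·0.4023 + 0.8·0.5977) ≈ 0.3869
After 'normal': P(faulty) = 0.75·0.3869 / (0.75·0.3869 + 0.8·0.6131) ≈ 0.3717

0.372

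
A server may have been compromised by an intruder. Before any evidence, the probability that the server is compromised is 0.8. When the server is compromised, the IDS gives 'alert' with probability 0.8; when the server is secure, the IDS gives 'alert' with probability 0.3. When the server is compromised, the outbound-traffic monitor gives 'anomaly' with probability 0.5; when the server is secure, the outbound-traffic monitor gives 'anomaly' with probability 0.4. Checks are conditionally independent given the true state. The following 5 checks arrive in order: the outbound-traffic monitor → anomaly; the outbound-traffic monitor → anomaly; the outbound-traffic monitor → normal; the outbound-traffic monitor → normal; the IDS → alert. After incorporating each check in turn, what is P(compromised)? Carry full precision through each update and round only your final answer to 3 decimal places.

After the outbound-traffic monitor='anomaly': P(compromised) = 0.5·0.8000 / (0.5·0.8000 + 0.4·0.2000) ≈ 0.8333
After the outbound-traffic monitor='anomaly': P(compromised) = 0.5·0.8333 / (0.5·0.8333 + 0.4·0.1667) ≈ 0.8621
After the outbound-traffic monitor='normal': P(compromised) = 0.5·0.8621 / (0.5·0.8621 + 0.6·0.1379) ≈ 0.8389
After the outbound-traffic monitor='normal': P(compromised) = 0.5·0.8389 / (0.5·0.8389 + 0.6·0.1611) ≈ 0.8127
After the IDS='alert': P(compromised) = 0.8·0.8127 / (0.8·0.8127 + 0.3·0.1873) ≈ 0.9205

0.920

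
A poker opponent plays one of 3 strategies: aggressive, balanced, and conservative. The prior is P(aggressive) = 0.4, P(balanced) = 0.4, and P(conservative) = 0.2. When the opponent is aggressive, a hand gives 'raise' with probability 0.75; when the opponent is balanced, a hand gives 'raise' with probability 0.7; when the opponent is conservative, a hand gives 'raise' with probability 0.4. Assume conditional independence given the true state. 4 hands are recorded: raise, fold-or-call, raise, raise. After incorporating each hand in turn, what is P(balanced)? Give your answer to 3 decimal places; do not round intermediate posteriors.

0.452

After 'raise': normaliser = 0.75·0.4000 + 0.7·0.4000 + 0.4·0.2000; P(aggressive) ≈ 0.4545, P(balanced) ≈ 0.4242, P(conservative) ≈ 0.1212
After 'fold-or-call': normaliser = 0.25·0.4545 + 0.3·0.4242 + 0.6·0.1212; P(aggressive) ≈ 0.3623, P(balanced) ≈ 0.4058, P(conservative) ≈ 0.2319
After 'raise': normaliser = 0.75·0.3623 + 0.7·0.4058 + 0.4·0.2319; P(aggressive) ≈ 0.4190, P(balanced) ≈ 0.4380, P(conservative) ≈ 0.1430
After 'raise': normaliser = 0.75·0.4190 + 0.7·0.4380 + 0.4·0.1430; P(aggressive) ≈ 0.4635, P(balanced) ≈ 0.4522, P(conservative) ≈ 0.0844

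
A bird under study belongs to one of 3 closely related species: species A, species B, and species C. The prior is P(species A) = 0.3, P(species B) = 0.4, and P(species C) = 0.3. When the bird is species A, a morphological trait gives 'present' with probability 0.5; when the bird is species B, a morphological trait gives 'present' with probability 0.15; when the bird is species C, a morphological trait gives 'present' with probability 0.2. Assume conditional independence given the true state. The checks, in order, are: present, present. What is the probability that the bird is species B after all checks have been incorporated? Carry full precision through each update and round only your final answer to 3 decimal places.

After 'present': normaliser = 0.5·0.3000 + 0.15·0.4000 + 0.2·0.3000; P(species A) ≈ 0.5556, P(species B) ≈ 0.2222, P(species C) ≈ 0.2222
After 'present': normaliser = 0.5·0.5556 + 0.15·0.2222 + 0.2·0.2222; P(species A) ≈ 0.7812, P(species B) ≈ 0.0938, P(species C) ≈ 0.1250

0.094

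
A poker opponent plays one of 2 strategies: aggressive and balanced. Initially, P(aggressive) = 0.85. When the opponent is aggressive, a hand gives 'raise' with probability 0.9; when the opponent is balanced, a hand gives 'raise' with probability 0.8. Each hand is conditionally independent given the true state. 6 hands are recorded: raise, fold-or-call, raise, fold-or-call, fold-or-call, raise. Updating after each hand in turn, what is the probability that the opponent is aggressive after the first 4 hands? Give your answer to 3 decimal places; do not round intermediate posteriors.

Apply Bayes' rule sequentially, carrying P(aggressive) forward.
After 'raise': P(aggressive) = 0.9·0.8500 / (0.9·0.8500 + 0.8·0.1500) ≈ 0.8644
After 'fold-or-call': P(aggressive) = 0.1·0.8644 / (0.1·0.8644 + 0.2·0.1356) ≈ 0.7612
After 'raise': P(aggressive) = 0.9·0.7612 / (0.9·0.7612 + 0.8·0.2388) ≈ 0.7819
After 'fold-or-call': P(aggressive) = 0.1·0.7819 / (0.1·0.7819 + 0.2·0.2181) ≈ 0.6420

0.642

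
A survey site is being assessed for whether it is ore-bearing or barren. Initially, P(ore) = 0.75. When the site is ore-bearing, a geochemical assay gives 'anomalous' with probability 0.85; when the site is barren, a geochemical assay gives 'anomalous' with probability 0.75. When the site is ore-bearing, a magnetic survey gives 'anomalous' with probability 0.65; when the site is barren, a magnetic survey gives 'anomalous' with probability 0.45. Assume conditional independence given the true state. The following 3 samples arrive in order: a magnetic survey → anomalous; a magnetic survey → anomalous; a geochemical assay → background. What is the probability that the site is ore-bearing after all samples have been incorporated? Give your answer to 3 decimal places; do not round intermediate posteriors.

Each posterior becomes the prior for the next update.
After a magnetic survey='anomalous': P(ore) = 0.65·0.7500 / (0.65·0.7500 + 0.45·0.2500) ≈ 0.8125
After a magnetic survey='anomalous': P(ore) = 0.65·0.8125 / (0.65·0.8125 + 0.45·0.1875) ≈ 0.8622
After a geochemical assay='background': P(ore) = 0.15·0.8622 / (0.15·0.8622 + 0.25·0.1378) ≈ 0.7897

0.790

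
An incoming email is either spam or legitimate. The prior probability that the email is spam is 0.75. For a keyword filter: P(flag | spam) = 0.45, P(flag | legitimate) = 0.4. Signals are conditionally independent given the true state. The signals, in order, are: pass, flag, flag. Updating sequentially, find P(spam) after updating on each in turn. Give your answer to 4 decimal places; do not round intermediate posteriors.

0.7768

After 'pass': P(spam) = 0.55·0.7500 / (0.55·0.7500 + 0.6·0.2500) ≈ 0.7333
After 'flag': P(spam) = 0.45·0.7333 / (0.45·0.7333 + 0.4·0.2667) ≈ 0.7557
After 'flag': P(spam) = 0.45·0.7557 / (0.45·0.7557 + 0.4·0.2443) ≈ 0.7768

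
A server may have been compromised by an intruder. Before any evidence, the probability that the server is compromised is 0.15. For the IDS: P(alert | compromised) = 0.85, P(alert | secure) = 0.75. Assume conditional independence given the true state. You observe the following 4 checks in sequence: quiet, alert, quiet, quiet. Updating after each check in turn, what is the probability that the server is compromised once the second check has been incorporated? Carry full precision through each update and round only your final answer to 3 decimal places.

After 'quiet': P(compromised) = 0.15·0.1500 / (0.15·0.1500 + 0.25·0.8500) ≈ 0.0957
After 'alert': P(compromised) = 0.85·0.0957 / (0.85·0.0957 + 0.75·0.9043) ≈ 0.1071

0.107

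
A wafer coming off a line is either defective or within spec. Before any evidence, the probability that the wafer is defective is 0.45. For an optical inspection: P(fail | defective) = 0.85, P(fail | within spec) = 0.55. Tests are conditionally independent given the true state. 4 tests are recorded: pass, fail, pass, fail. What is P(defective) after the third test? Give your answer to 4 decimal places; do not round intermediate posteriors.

After 'pass': P(defective) = 0.15·0.4500 / (0.15·0.4500 + 0.45·0.5500) ≈ 0.2143
After 'fail': P(defective) = 0.85·0.2143 / (0.85·0.2143 + 0.55·0.7857) ≈ 0.2965
After 'pass': P(defective) = 0.15·0.2965 / (0.15·0.2965 + 0.45·0.7035) ≈ 0.1232

0.1232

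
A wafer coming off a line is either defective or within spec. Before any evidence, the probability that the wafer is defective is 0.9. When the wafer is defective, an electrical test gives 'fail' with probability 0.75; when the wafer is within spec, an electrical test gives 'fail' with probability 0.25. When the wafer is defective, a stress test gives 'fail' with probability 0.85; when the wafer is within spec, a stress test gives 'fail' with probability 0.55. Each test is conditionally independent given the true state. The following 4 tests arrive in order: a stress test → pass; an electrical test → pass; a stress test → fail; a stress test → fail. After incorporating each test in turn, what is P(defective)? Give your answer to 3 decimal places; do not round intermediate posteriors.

0.705

After a stress test='pass': P(defective) = 0.15·0.9000 / (0.15·0.9000 + 0.45·0.1000) ≈ 0.7500
After an electrical test='pass': P(defective) = 0.25·0.7500 / (0.25·0.7500 + 0.75·0.2500) ≈ 0.5000
After a stress test='fail': P(defective) = 0.85·0.5000 / (0.85·0.5000 + 0.55·0.5000) ≈ 0.6071
After a stress test='fail': P(defective) = 0.85·0.6071 / (0.85·0.6071 + 0.55·0.3929) ≈ 0.7049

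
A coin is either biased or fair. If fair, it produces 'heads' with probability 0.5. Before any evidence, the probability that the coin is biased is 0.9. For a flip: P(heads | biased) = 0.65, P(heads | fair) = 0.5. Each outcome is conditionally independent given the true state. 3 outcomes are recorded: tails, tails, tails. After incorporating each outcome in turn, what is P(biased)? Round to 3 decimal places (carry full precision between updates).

Each posterior becomes the prior for the next update.
After 'tails': P(biased) = 0.35·0.9000 / (0.35·0.9000 + 0.5·0.1000) ≈ 0.8630
After 'tails': P(biased) = 0.35·0.8630 / (0.35·0.8630 + 0.5·0.1370) ≈ 0.8152
After 'tails': P(biased) = 0.35·0.8152 / (0.35·0.8152 + 0.5·0.1848) ≈ 0.7553

0.755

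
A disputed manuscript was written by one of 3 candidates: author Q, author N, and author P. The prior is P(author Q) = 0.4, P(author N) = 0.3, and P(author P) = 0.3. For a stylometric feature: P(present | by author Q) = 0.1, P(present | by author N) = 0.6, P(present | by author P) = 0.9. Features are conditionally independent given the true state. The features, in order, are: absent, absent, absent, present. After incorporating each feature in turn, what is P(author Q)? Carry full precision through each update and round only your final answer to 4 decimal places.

Apply Bayes' rule sequentially, carrying P(author Q) forward.
After 'absent': normaliser = 0.9·0.4000 + 0.4·0.3000 + 0.1·0.3000; P(author Q) ≈ 0.7059, P(author N) ≈ 0.2353, P(author P) ≈ 0.0588
After 'absent': normaliser = 0.9·0.7059 + 0.4·0.2353 + 0.1·0.0588; P(author Q) ≈ 0.8640, P(author N) ≈ 0.1280, P(author P) ≈ 0.0080
After 'absent': normaliser = 0.9·0.8640 + 0.4·0.1280 + 0.1·0.0080; P(author Q) ≈ 0.9373, P(author N) ≈ 0.0617, P(author P) ≈ 0.0010
After 'present': normaliser = 0.1·0.9373 + 0.6·0.0617 + 0.9·0.0010; P(author Q) ≈ 0.7121, P(author N) ≈ 0.2813, P(author P) ≈ 0.0066

0.7121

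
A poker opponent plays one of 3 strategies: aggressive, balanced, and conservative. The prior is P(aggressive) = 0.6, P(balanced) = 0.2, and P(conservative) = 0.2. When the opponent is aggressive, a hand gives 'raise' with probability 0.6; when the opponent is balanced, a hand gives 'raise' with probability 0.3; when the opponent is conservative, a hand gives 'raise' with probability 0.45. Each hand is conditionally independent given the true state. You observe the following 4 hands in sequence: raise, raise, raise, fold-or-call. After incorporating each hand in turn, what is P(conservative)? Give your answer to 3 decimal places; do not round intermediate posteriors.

Apply Bayes' rule sequentially, carrying P(conservative) forward.
After 'raise': normaliser = 0.6·0.6000 + 0.3·0.2000 + 0.45·0.2000; P(aggressive) ≈ 0.7059, P(balanced) ≈ 0.1176, P(conservative) ≈ 0.1765
After 'raise': normaliser = 0.6·0.7059 + 0.3·0.1176 + 0.45·0.1765; P(aggressive) ≈ 0.7869, P(balanced) ≈ 0.0656, P(conservative) ≈ 0.1475
After 'raise': normaliser = 0.6·0.7869 + 0.3·0.0656 + 0.45·0.1475; P(aggressive) ≈ 0.8458, P(balanced) ≈ 0.0352, P(conservative) ≈ 0.1189
After 'fold-or-call': normaliser = 0.4·0.8458 + 0.7·0.0352 + 0.55·0.1189; P(aggressive) ≈ 0.7897, P(balanced) ≈ 0.0576, P(conservative) ≈ 0.1527

0.153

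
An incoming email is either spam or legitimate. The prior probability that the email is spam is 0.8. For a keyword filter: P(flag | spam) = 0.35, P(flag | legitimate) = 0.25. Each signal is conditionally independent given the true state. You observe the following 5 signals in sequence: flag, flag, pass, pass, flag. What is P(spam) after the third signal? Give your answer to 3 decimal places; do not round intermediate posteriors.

0.872

After 'flag': P(spam) = 0.35·0.8000 / (0.35·0.8000 + 0.25·0.2000) ≈ 0.8485
After 'flag': P(spam) = 0.35·0.8485 / (0.35·0.8485 + 0.25·0.1515) ≈ 0.8869
After 'pass': P(spam) = 0.65·0.8869 / (0.65·0.8869 + 0.75·0.1131) ≈ 0.8717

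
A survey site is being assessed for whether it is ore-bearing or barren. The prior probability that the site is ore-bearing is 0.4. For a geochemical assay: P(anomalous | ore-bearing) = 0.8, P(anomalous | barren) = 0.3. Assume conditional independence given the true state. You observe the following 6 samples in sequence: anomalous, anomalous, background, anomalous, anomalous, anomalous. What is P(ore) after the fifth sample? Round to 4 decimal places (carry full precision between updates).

Each posterior becomes the prior for the next update.
After 'anomalous': P(ore) = 0.8·0.4000 / (0.8·0.4000 + 0.3·0.6000) ≈ 0.6400
After 'anomalous': P(ore) = 0.8·0.6400 / (0.8·0.6400 + 0.3·0.3600) ≈ 0.8258
After 'background': P(ore) = 0.2·0.8258 / (0.2·0.8258 + 0.7·0.1742) ≈ 0.5753
After 'anomalous': P(ore) = 0.8·0.5753 / (0.8·0.5753 + 0.3·0.4247) ≈ 0.7832
After 'anomalous': P(ore) = 0.8·0.7832 / (0.8·0.7832 + 0.3·0.2168) ≈ 0.9059

0.9059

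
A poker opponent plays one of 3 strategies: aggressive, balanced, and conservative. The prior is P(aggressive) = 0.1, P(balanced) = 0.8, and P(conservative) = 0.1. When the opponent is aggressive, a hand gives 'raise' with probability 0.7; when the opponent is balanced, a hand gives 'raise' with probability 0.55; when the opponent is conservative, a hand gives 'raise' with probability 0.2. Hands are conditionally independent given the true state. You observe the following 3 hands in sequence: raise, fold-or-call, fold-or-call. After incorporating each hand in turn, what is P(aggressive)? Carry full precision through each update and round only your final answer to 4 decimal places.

Apply Bayes' rule sequentially, carrying P(aggressive) forward.
After 'raise': normaliser = 0.7·0.1000 + 0.55·0.8000 + 0.2·0.1000; P(aggressive) ≈ 0.1321, P(balanced) ≈ 0.8302, P(conservative) ≈ 0.0377
After 'fold-or-call': normaliser = 0.3·0.1321 + 0.45·0.8302 + 0.8·0.0377; P(aggressive) ≈ 0.0894, P(balanced) ≈ 0.8426, P(conservative) ≈ 0.0681
After 'fold-or-call': normaliser = 0.3·0.0894 + 0.45·0.8426 + 0.8·0.0681; P(aggressive) ≈ 0.0582, P(balanced) ≈ 0.8235, P(conservative) ≈ 0.1183

0.0582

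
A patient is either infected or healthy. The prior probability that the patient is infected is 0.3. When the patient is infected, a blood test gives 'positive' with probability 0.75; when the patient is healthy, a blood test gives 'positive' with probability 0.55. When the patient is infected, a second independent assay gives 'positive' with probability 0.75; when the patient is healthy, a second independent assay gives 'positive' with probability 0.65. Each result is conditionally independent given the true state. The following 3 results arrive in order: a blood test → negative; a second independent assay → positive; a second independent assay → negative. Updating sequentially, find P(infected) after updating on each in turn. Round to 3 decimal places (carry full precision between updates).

0.164

After a blood test='negative': P(infected) = 0.25·0.3000 / (0.25·0.3000 + 0.45·0.7000) ≈ 0.1923
After a second independent assay='positive': P(infected) = 0.75·0.1923 / (0.75·0.1923 + 0.65·0.8077) ≈ 0.2155
After a second independent assay='negative': P(infected) = 0.25·0.2155 / (0.25·0.2155 + 0.35·0.7845) ≈ 0.1640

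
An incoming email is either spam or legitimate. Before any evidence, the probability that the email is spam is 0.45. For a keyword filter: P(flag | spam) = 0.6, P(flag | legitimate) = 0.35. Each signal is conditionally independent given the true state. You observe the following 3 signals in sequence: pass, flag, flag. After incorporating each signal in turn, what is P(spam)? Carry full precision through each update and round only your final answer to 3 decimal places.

0.597

After 'pass': P(spam) = 0.4·0.4500 / (0.4·0.4500 + 0.65·0.5500) ≈ 0.3349
After 'flag': P(spam) = 0.6·0.3349 / (0.6·0.3349 + 0.35·0.6651) ≈ 0.4633
After 'flag': P(spam) = 0.6·0.4633 / (0.6·0.4633 + 0.35·0.5367) ≈ 0.5967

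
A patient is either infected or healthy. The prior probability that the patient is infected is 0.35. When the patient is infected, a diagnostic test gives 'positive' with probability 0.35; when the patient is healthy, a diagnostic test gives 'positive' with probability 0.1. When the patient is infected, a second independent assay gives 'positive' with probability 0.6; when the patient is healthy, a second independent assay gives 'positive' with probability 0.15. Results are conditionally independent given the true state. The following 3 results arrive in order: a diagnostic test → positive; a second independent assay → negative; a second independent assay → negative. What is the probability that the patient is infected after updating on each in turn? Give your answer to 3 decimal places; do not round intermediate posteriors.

0.294

Each posterior becomes the prior for the next update.
After a diagnostic test='positive': P(infected) = 0.35·0.3500 / (0.35·0.3500 + 0.1·0.6500) ≈ 0.6533
After a second independent assay='negative': P(infected) = 0.4·0.6533 / (0.4·0.6533 + 0.85·0.3467) ≈ 0.4700
After a second independent assay='negative': P(infected) = 0.4·0.4700 / (0.4·0.4700 + 0.85·0.5300) ≈ 0.2945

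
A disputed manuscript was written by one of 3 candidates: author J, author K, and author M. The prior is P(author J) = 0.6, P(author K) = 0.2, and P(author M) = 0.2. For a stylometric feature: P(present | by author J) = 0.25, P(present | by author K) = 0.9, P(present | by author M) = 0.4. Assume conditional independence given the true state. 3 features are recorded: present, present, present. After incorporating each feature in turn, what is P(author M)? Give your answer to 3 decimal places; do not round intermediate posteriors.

0.076

After 'present': normaliser = 0.25·0.6000 + 0.9·0.2000 + 0.4·0.2000; P(author J) ≈ 0.3659, P(author K) ≈ 0.4390, P(author M) ≈ 0.1951
After 'present': normaliser = 0.25·0.3659 + 0.9·0.4390 + 0.4·0.1951; P(author J) ≈ 0.1620, P(author K) ≈ 0.6998, P(author M) ≈ 0.1382
After 'present': normaliser = 0.25·0.1620 + 0.9·0.6998 + 0.4·0.1382; P(author J) ≈ 0.0558, P(author K) ≈ 0.8680, P(author M) ≈ 0.0762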